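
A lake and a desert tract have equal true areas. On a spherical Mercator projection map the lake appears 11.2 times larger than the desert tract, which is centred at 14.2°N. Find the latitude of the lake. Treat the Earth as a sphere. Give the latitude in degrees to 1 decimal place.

73.2°

On Mercator, (apparent₁)/(apparent₂) = sec²φ₁ / sec²φ₂ when true areas are equal.
cos²φ₂ / cos²φ₁ = 11.2  ⇒  cos φ₁ = cos 14.2° / √11.2 = 0.9694/3.347 = 0.2897.
φ₁ = arccos(0.2897) ≈ 73.2°.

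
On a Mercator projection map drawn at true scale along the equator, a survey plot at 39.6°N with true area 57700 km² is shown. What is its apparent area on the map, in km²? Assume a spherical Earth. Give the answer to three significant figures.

97200 km²

Mercator is conformal, so the point scale is isotropic: h = k = sec φ = 1/cos φ.
Areal scale = k² = sec²φ = 1/cos²(39.6°) = 1/0.7705² = 1.684.
Apparent area = 57700 × 1.684 ≈ 97200 km².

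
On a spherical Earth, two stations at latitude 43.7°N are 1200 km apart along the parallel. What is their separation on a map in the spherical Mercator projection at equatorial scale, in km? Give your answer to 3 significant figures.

1660 km

Mercator is conformal, so the point scale is isotropic: h = k = sec φ = 1/cos φ.
Along the parallel, k = sec 43.7° = 1/0.7230 = 1.383.
Map distance = 1200 × 1.383 ≈ 1660 km.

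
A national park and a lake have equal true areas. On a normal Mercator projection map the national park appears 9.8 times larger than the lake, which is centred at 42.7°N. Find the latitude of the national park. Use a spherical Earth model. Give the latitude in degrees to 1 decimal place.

Mercator areal scale is sec²φ, so apparent-area ratio = sec²φ₁ / sec²φ₂ = cos²φ₂ / cos²φ₁.
cos²φ₂ / cos²φ₁ = 9.8  ⇒  cos φ₁ = cos 42.7° / √9.8 = 0.7349/3.130 = 0.2348.
φ₁ = arccos(0.2348) ≈ 76.4°.

76.4°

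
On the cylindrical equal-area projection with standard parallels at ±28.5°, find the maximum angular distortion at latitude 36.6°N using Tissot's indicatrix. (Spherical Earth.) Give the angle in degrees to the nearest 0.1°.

A cylindrical equal-area projection with standard parallel φ₀ has meridian scale h = cos φ / cos φ₀ and parallel scale k = cos φ₀ / cos φ (so areas are preserved, h·k = 1).
At 36.6°: h = 0.9135, k = 1.095; principal scales a = 1.095, b = 0.9135.
sin(ω/2) = (a − b)/(a + b) = 0.1811/2.008 = 0.09020, so ω = 2 arcsin(0.09020) ≈ 10.4°.

10.4°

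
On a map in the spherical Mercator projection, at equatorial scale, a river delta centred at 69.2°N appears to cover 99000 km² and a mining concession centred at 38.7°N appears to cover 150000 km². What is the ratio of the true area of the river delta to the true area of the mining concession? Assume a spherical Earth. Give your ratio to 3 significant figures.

Mercator's areal exaggeration is sec²φ; hence true area = (apparent area) · cos²φ.
True area of river delta: 99000 × cos²(69.2°) = 99000 × 0.1261 = 12480 km².
True area of mining concession: 150000 × cos²(38.7°) = 150000 × 0.6091 = 91360 km².
Ratio = 12480 / 91360 ≈ 0.137.

0.137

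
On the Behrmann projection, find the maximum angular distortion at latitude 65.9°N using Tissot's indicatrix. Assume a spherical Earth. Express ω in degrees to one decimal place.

The Behrmann projection is cylindrical equal-area with φ₀ = 30°. Cylindrical equal-area (φ₀ = 30°): h = cos φ / cos 30° along meridians, k = cos 30° / cos φ along parallels; h·k = 1.
At 65.9°: h = 0.4715, k = 2.121; principal scales a = 2.121, b = 0.4715.
sin(ω/2) = (a − b)/(a + b) = 1.649/2.592 = 0.6362, so ω = 2 arcsin(0.6362) ≈ 79.0°.

79.0°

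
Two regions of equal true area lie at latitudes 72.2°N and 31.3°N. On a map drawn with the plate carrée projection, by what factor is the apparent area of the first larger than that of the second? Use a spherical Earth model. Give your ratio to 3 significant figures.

2.80

For the equirectangular projection with φ₀ = 0 (plate carrée), h = 1 along meridians and k = sec φ along parallels.
Areal scale at 72.2°: h·k = 1.000 × 3.271 = 3.271.
Areal scale at 31.3°: h·k = 1.000 × 1.170 = 1.170.
Ratio = 3.271/1.170 ≈ 2.80.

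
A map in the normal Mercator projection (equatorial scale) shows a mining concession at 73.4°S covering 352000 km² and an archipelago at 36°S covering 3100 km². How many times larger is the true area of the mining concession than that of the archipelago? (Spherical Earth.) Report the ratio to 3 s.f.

On Mercator the areal scale is sec²φ, so true area = apparent × cos²φ.
True area of mining concession: 352000 × cos²(73.4°) = 352000 × 0.08162 = 28730 km².
True area of archipelago: 3100 × cos²(36°) = 3100 × 0.6545 = 2029 km².
Ratio = 28730 / 2029 ≈ 14.2.

14.2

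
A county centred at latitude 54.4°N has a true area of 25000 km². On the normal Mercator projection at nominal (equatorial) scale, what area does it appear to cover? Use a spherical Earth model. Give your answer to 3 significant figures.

73800 km²

For Mercator, h = k = sec φ (a conformal cylindrical projection has a single point scale, 1/cos φ).
Areal scale = k² = sec²φ = 1/cos²(54.4°) = 1/0.5821² = 2.951.
Apparent area = 25000 × 2.951 ≈ 73800 km².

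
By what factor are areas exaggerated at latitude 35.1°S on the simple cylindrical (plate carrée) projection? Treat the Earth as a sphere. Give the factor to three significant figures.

1.22

In the plate carrée (x = Rλ, y = Rφ), meridians are true-scale (h = 1) and parallels are stretched by k = sec φ.
Areal scale = h·k = 1 × sec φ; at 35.1°, h = 1.000, k = 1.222, so h·k = 1.222.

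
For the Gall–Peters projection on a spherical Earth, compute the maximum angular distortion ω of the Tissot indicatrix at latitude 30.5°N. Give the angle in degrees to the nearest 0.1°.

The Gall–Peters projection is cylindrical equal-area with φ₀ = 45°. Cylindrical equal-area (φ₀ = 45°): h = cos φ / cos 45° along meridians, k = cos 45° / cos φ along parallels; h·k = 1.
At 30.5°: h = 1.219, k = 0.8207; principal scales a = 1.219, b = 0.8207.
sin(ω/2) = (a − b)/(a + b) = 0.3979/2.039 = 0.1951, so ω = 2 arcsin(0.1951) ≈ 22.5°.

22.5°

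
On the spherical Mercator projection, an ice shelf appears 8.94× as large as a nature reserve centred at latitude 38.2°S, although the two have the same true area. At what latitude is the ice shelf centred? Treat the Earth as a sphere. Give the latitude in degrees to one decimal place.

For equal true areas on Mercator, apparent areas scale as sec²φ, so the ratio is cos²φ₂ / cos²φ₁.
cos²φ₂ / cos²φ₁ = 8.94  ⇒  cos φ₁ = cos 38.2° / √8.94 = 0.7859/2.990 = 0.2628.
φ₁ = arccos(0.2628) ≈ 74.8°.

74.8°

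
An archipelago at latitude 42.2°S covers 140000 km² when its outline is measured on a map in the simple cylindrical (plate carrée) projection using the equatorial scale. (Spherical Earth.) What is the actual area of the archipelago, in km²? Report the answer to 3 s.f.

In the plate carrée (x = Rλ, y = Rφ), meridians are true-scale (h = 1) and parallels are stretched by k = sec φ.
Areal scale = h·k = 1 × sec φ; at 42.2°, h = 1.000, k = 1.350, so h·k = 1.350.
True area = apparent / (areal scale) = 140000 / 1.350 ≈ 104000 km².

104000 km²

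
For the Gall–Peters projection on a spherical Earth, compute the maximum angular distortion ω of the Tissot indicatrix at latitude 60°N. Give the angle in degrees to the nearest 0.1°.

38.9°

Gall–Peters is a cylindrical equal-area projection with standard parallels at ±45°. Cylindrical equal-area (φ₀ = 45°): h = cos φ / cos 45° along meridians, k = cos 45° / cos φ along parallels; h·k = 1.
At 60°: h = 0.7071, k = 1.414; principal scales a = 1.414, b = 0.7071.
sin(ω/2) = (a − b)/(a + b) = 0.7071/2.121 = 0.3333, so ω = 2 arcsin(0.3333) ≈ 38.9°.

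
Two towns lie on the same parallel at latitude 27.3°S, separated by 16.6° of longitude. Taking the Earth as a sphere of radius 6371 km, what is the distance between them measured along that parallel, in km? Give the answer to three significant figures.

Arc length along a parallel = R cos φ · Δλ (with Δλ in radians).
= 6371 × cos 27.3° × (16.6° × π/180) = 6371 × 0.8886 × 0.2897 ≈ 1640 km.

1640 km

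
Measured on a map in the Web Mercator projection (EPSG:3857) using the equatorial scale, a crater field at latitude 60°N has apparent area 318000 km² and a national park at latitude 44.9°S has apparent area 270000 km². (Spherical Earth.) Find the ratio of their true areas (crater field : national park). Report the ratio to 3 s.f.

Since Mercator area scale is 1/cos²φ, the true area equals the apparent area multiplied by cos²φ.
True area of crater field: 318000 × cos²(60°) = 318000 × 0.2500 = 79500 km².
True area of national park: 270000 × cos²(44.9°) = 270000 × 0.5017 = 135500 km².
Ratio = 79500 / 135500 ≈ 0.587.

0.587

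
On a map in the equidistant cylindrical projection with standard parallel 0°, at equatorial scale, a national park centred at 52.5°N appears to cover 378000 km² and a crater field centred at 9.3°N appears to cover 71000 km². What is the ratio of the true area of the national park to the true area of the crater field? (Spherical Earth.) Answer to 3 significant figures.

3.28

Plate carrée has h = 1 and k = sec φ, giving areal scale sec φ; true area = (apparent area) · cos φ.
True area of national park: 378000 × cos(52.5°) = 378000 × 0.6088 = 230100 km².
True area of crater field: 71000 × cos(9.3°) = 71000 × 0.9869 = 70070 km².
Ratio = 230100 / 70070 ≈ 3.28.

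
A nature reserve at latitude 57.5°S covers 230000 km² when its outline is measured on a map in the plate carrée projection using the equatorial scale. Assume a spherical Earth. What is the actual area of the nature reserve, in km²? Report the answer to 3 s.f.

124000 km²

Plate carrée maps x = Rλ, y = Rφ. The meridian scale is h = 1 and the parallel scale is k = 1/cos φ = sec φ.
Areal scale = h·k = 1 × sec φ; at 57.5°, h = 1.000, k = 1.861, so h·k = 1.861.
True area = apparent / (areal scale) = 230000 / 1.861 ≈ 124000 km².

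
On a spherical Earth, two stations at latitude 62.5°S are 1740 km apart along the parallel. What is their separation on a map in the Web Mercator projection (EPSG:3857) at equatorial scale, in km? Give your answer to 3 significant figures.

3770 km

For Mercator, h = k = sec φ (a conformal cylindrical projection has a single point scale, 1/cos φ).
Along the parallel, k = sec 62.5° = 1/0.4617 = 2.166.
Map distance = 1740 × 2.166 ≈ 3770 km.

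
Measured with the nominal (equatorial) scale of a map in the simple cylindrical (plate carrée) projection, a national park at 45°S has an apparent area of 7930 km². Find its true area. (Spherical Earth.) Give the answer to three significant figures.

5610 km²

For the equirectangular projection with φ₀ = 0 (plate carrée), h = 1 along meridians and k = sec φ along parallels.
Areal scale = h·k = 1 × sec φ; at 45°, h = 1.000, k = 1.414, so h·k = 1.414.
True area = apparent / (areal scale) = 7930 / 1.414 ≈ 5610 km².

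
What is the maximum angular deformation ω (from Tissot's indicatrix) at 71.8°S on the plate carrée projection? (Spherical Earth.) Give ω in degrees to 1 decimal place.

In the plate carrée (x = Rλ, y = Rφ), meridians are true-scale (h = 1) and parallels are stretched by k = sec φ.
At 71.8°: h = 1.000, k = 3.202; principal scales a = 3.202, b = 1.000.
sin(ω/2) = (a − b)/(a + b) = 2.202/4.202 = 0.5240, so ω = 2 arcsin(0.5240) ≈ 63.2°.

63.2°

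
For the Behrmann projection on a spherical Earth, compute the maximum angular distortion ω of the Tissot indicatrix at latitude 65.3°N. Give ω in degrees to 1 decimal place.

77.0°

The Behrmann projection is cylindrical equal-area with φ₀ = 30°. Cylindrical equal-area (φ₀ = 30°): h = cos φ / cos 30° along meridians, k = cos 30° / cos φ along parallels; h·k = 1.
At 65.3°: h = 0.4825, k = 2.072; principal scales a = 2.072, b = 0.4825.
sin(ω/2) = (a − b)/(a + b) = 1.590/2.555 = 0.6223, so ω = 2 arcsin(0.6223) ≈ 77.0°.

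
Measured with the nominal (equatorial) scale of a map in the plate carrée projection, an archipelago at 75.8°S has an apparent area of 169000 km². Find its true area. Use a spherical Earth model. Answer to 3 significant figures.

For the equirectangular projection with φ₀ = 0 (plate carrée), h = 1 along meridians and k = sec φ along parallels.
Areal scale = h·k = 1 × sec φ; at 75.8°, h = 1.000, k = 4.077, so h·k = 4.077.
True area = apparent / (areal scale) = 169000 / 4.077 ≈ 41500 km².

41500 km²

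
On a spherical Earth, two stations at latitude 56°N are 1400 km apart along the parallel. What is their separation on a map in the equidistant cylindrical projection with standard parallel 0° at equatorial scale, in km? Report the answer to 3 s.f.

In the plate carrée (x = Rλ, y = Rφ), meridians are true-scale (h = 1) and parallels are stretched by k = sec φ.
Along the parallel, k = sec 56° = 1/0.5592 = 1.788.
Map distance = 1400 × 1.788 ≈ 2500 km.

2500 km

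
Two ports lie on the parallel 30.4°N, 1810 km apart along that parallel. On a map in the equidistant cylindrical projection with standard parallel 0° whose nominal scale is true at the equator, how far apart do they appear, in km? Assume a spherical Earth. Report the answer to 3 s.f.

For the equirectangular projection with φ₀ = 0 (plate carrée), h = 1 along meridians and k = sec φ along parallels.
Along the parallel, k = sec 30.4° = 1/0.8625 = 1.159.
Map distance = 1810 × 1.159 ≈ 2100 km.

2100 km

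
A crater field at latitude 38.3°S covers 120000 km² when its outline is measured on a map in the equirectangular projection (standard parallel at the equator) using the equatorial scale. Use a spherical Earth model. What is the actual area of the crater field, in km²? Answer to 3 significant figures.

94200 km²

Plate carrée maps x = Rλ, y = Rφ. The meridian scale is h = 1 and the parallel scale is k = 1/cos φ = sec φ.
Areal scale = h·k = 1 × sec φ; at 38.3°, h = 1.000, k = 1.274, so h·k = 1.274.
True area = apparent / (areal scale) = 120000 / 1.274 ≈ 94200 km².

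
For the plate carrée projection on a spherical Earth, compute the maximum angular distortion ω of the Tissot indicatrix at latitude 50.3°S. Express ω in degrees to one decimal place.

25.5°

In the plate carrée (x = Rλ, y = Rφ), meridians are true-scale (h = 1) and parallels are stretched by k = sec φ.
At 50.3°: h = 1.000, k = 1.566; principal scales a = 1.566, b = 1.000.
sin(ω/2) = (a − b)/(a + b) = 0.5655/2.566 = 0.2204, so ω = 2 arcsin(0.2204) ≈ 25.5°.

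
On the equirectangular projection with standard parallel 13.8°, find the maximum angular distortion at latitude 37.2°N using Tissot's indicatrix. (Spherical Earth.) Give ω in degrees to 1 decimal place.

In the equirectangular projection with standard parallel φ₀ = 13.8° (x = Rλ cos φ₀, y = Rφ), meridians are true-scale (h = 1) and the parallel scale is k = cos φ₀ / cos φ.
At 37.2°: h = 1.000, k = 1.219; principal scales a = 1.219, b = 1.000.
sin(ω/2) = (a − b)/(a + b) = 0.2192/2.219 = 0.09878, so ω = 2 arcsin(0.09878) ≈ 11.3°.

11.3°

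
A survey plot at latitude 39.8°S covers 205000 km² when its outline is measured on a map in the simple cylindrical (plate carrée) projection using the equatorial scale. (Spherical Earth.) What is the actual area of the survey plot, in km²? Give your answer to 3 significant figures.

Plate carrée maps x = Rλ, y = Rφ. The meridian scale is h = 1 and the parallel scale is k = 1/cos φ = sec φ.
Areal scale = h·k = 1 × sec φ; at 39.8°, h = 1.000, k = 1.302, so h·k = 1.302.
True area = apparent / (areal scale) = 205000 / 1.302 ≈ 157000 km².

157000 km²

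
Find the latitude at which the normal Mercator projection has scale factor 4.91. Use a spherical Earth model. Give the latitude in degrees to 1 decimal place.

78.2°

Mercator scale is k = sec φ = 1/cos φ.
1/cos φ = 4.91  ⇒  cos φ = 0.2037  ⇒  φ = arccos(0.2037) ≈ 78.2°.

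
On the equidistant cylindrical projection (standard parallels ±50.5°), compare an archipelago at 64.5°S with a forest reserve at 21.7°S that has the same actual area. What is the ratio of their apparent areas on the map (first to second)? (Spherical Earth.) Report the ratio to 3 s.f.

The equidistant cylindrical projection with φ₀ = 50.5° has h = 1 (meridians true) and k = cos φ₀ / cos φ along parallels.
Areal scale at 64.5°: h·k = 1.000 × 1.477 = 1.477.
Areal scale at 21.7°: h·k = 1.000 × 0.6846 = 0.6846.
Ratio = 1.477/0.6846 ≈ 2.16.

2.16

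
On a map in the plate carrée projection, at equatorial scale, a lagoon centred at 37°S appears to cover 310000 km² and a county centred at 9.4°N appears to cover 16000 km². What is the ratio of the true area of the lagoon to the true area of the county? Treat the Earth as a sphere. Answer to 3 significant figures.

On the plate carrée, areal scale = h·k = 1 × sec φ, so true area = apparent × cos φ.
True area of lagoon: 310000 × cos(37°) = 310000 × 0.7986 = 247600 km².
True area of county: 16000 × cos(9.4°) = 16000 × 0.9866 = 15790 km².
Ratio = 247600 / 15790 ≈ 15.7.

15.7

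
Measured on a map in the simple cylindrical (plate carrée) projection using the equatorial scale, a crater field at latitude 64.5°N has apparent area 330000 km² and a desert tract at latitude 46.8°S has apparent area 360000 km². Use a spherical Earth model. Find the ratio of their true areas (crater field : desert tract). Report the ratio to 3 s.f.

Plate carrée has h = 1 and k = sec φ, giving areal scale sec φ; true area = (apparent area) · cos φ.
True area of crater field: 330000 × cos(64.5°) = 330000 × 0.4305 = 142100 km².
True area of desert tract: 360000 × cos(46.8°) = 360000 × 0.6845 = 246400 km².
Ratio = 142100 / 246400 ≈ 0.576.

0.576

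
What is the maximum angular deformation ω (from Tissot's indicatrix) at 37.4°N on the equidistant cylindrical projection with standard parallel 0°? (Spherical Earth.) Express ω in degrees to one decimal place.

13.2°

In the plate carrée (x = Rλ, y = Rφ), meridians are true-scale (h = 1) and parallels are stretched by k = sec φ.
At 37.4°: h = 1.000, k = 1.259; principal scales a = 1.259, b = 1.000.
sin(ω/2) = (a − b)/(a + b) = 0.2588/2.259 = 0.1146, so ω = 2 arcsin(0.1146) ≈ 13.2°.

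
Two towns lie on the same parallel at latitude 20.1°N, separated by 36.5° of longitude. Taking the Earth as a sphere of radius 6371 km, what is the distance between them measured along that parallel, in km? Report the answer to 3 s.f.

Arc length along a parallel = R cos φ · Δλ (with Δλ in radians).
= 6371 × cos 20.1° × (36.5° × π/180) = 6371 × 0.9391 × 0.6370 ≈ 3810 km.

3810 km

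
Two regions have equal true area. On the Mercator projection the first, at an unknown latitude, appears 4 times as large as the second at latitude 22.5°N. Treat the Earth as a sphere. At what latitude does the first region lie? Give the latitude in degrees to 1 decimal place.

62.5°

Mercator areal scale is sec²φ, so apparent-area ratio = sec²φ₁ / sec²φ₂ = cos²φ₂ / cos²φ₁.
cos²φ₂ / cos²φ₁ = 4  ⇒  cos φ₁ = cos 22.5° / √4 = 0.9239/2.000 = 0.4619.
φ₁ = arccos(0.4619) ≈ 62.5°.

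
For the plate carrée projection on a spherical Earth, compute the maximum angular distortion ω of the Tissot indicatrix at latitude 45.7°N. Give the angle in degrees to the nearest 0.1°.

Plate carrée maps x = Rλ, y = Rφ. The meridian scale is h = 1 and the parallel scale is k = 1/cos φ = sec φ.
At 45.7°: h = 1.000, k = 1.432; principal scales a = 1.432, b = 1.000.
sin(ω/2) = (a − b)/(a + b) = 0.4318/2.432 = 0.1776, so ω = 2 arcsin(0.1776) ≈ 20.5°.

20.5°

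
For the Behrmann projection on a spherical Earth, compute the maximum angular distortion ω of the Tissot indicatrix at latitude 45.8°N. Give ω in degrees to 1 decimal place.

24.7°

Behrmann is a cylindrical equal-area projection with standard parallels at ±30°. A cylindrical equal-area projection with standard parallel φ₀ has meridian scale h = cos φ / cos φ₀ and parallel scale k = cos φ₀ / cos φ (so areas are preserved, h·k = 1).
At 45.8°: h = 0.8050, k = 1.242; principal scales a = 1.242, b = 0.8050.
sin(ω/2) = (a − b)/(a + b) = 0.4372/2.047 = 0.2136, so ω = 2 arcsin(0.2136) ≈ 24.7°.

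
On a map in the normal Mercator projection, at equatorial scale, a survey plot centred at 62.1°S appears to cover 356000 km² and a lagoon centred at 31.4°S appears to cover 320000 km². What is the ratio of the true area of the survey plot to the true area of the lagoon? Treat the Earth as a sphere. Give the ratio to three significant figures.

0.334

Since Mercator area scale is 1/cos²φ, the true area equals the apparent area multiplied by cos²φ.
True area of survey plot: 356000 × cos²(62.1°) = 356000 × 0.2190 = 77950 km².
True area of lagoon: 320000 × cos²(31.4°) = 320000 × 0.7285 = 233100 km².
Ratio = 77950 / 233100 ≈ 0.334.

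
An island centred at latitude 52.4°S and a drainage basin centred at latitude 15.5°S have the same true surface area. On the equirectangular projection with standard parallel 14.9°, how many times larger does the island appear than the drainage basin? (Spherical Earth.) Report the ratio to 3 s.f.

With standard parallel φ₀ = 14.9°, the equirectangular projection gives x = Rλ cos φ₀, y = Rφ, so h = 1 and k = cos 14.9° / cos φ.
Areal scale at 52.4°: h·k = 1.000 × 1.584 = 1.584.
Areal scale at 15.5°: h·k = 1.000 × 1.003 = 1.003.
Ratio = 1.584/1.003 ≈ 1.58.

1.58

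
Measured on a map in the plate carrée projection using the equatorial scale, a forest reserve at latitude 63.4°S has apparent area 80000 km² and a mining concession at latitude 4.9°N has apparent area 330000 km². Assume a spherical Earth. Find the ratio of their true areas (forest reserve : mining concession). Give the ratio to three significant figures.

On the plate carrée, areal scale = h·k = 1 × sec φ, so true area = apparent × cos φ.
True area of forest reserve: 80000 × cos(63.4°) = 80000 × 0.4478 = 35820 km².
True area of mining concession: 330000 × cos(4.9°) = 330000 × 0.9963 = 328800 km².
Ratio = 35820 / 328800 ≈ 0.109.

0.109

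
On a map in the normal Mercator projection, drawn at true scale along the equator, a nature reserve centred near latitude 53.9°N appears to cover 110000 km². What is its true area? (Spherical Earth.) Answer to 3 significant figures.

38200 km²

For Mercator, h = k = sec φ (a conformal cylindrical projection has a single point scale, 1/cos φ).
Areal scale = k² = sec²φ = 1/cos²(53.9°) = 1/0.5892² = 2.881.
True area = apparent / (areal scale) = 110000 / 2.881 ≈ 38200 km².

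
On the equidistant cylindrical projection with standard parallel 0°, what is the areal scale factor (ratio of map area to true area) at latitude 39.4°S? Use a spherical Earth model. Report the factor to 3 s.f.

In the plate carrée (x = Rλ, y = Rφ), meridians are true-scale (h = 1) and parallels are stretched by k = sec φ.
Areal scale = h·k = 1 × sec φ; at 39.4°, h = 1.000, k = 1.294, so h·k = 1.294.

1.29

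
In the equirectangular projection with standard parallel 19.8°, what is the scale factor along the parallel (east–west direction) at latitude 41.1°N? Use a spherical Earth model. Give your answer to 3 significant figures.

In the equirectangular projection with standard parallel φ₀ = 19.8° (x = Rλ cos φ₀, y = Rφ), meridians are true-scale (h = 1) and the parallel scale is k = cos φ₀ / cos φ.
k = cos 19.8° / cos 41.1° = 0.9409/0.7536 = 1.249.

1.25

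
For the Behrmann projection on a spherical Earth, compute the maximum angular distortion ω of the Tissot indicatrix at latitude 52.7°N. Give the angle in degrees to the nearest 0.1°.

40.1°

The Behrmann projection is cylindrical equal-area with φ₀ = 30°. Cylindrical equal-area (φ₀ = 30°): h = cos φ / cos 30° along meridians, k = cos 30° / cos φ along parallels; h·k = 1.
At 52.7°: h = 0.6997, k = 1.429; principal scales a = 1.429, b = 0.6997.
sin(ω/2) = (a − b)/(a + b) = 0.7294/2.129 = 0.3426, so ω = 2 arcsin(0.3426) ≈ 40.1°.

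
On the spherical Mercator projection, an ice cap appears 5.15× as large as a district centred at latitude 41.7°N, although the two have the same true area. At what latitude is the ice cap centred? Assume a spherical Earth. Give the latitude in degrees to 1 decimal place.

70.8°

On Mercator, (apparent₁)/(apparent₂) = sec²φ₁ / sec²φ₂ when true areas are equal.
cos²φ₂ / cos²φ₁ = 5.15  ⇒  cos φ₁ = cos 41.7° / √5.15 = 0.7466/2.269 = 0.3290.
φ₁ = arccos(0.3290) ≈ 70.8°.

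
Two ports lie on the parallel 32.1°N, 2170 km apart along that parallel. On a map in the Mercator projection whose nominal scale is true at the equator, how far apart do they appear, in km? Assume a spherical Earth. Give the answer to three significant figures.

2560 km

For Mercator, h = k = sec φ (a conformal cylindrical projection has a single point scale, 1/cos φ).
Along the parallel, k = sec 32.1° = 1/0.8471 = 1.180.
Map distance = 2170 × 1.180 ≈ 2560 km.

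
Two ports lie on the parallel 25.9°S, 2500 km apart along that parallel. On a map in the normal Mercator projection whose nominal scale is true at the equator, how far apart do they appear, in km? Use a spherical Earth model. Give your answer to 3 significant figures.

2780 km

The Mercator projection is conformal; its linear scale factor is the same in every direction and equals sec φ = 1/cos φ.
Along the parallel, k = sec 25.9° = 1/0.8996 = 1.112.
Map distance = 2500 × 1.112 ≈ 2780 km.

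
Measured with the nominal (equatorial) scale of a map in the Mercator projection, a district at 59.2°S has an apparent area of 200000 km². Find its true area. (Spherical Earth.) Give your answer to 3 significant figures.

52400 km²

The Mercator projection is conformal; its linear scale factor is the same in every direction and equals sec φ = 1/cos φ.
Areal scale = k² = sec²φ = 1/cos²(59.2°) = 1/0.5120² = 3.814.
True area = apparent / (areal scale) = 200000 / 3.814 ≈ 52400 km².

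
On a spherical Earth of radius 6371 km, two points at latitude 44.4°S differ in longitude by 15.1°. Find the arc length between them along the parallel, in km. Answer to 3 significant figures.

Arc length along a parallel = R cos φ · Δλ (with Δλ in radians).
= 6371 × cos 44.4° × (15.1° × π/180) = 6371 × 0.7145 × 0.2635 ≈ 1200 km.

1200 km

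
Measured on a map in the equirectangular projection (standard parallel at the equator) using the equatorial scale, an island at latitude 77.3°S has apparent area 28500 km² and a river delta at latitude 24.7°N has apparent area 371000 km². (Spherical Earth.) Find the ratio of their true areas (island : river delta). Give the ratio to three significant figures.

On the plate carrée, areal scale = h·k = 1 × sec φ, so true area = apparent × cos φ.
True area of island: 28500 × cos(77.3°) = 28500 × 0.2198 = 6266 km².
True area of river delta: 371000 × cos(24.7°) = 371000 × 0.9085 = 337100 km².
Ratio = 6266 / 337100 ≈ 0.0186.

0.0186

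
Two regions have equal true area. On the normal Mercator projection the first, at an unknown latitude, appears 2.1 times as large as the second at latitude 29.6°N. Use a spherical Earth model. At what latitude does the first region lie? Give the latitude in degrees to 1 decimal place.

53.1°

On Mercator, (apparent₁)/(apparent₂) = sec²φ₁ / sec²φ₂ when true areas are equal.
cos²φ₂ / cos²φ₁ = 2.1  ⇒  cos φ₁ = cos 29.6° / √2.1 = 0.8695/1.449 = 0.6000.
φ₁ = arccos(0.6000) ≈ 53.1°.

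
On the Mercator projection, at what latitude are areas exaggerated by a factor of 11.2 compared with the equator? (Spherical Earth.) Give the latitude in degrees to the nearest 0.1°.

72.6°

Mercator areal scale is sec²φ.
sec²φ = 11.2  ⇒  cos²φ = 0.08929  ⇒  cos φ = 0.2988.
φ = arccos(0.2988) ≈ 72.6°.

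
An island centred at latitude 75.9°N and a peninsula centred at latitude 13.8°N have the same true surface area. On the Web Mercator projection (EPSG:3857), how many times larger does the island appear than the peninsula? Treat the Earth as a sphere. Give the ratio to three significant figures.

Mercator is conformal with k = sec φ, so areal scale = k² = sec²φ.
At 75.9°: sec²(75.9°) = 1/0.2436² = 16.85.
At 13.8°: sec²(13.8°) = 1/0.9711² = 1.060.
Ratio = 16.85/1.060 = cos²(13.8°)/cos²(75.9°) ≈ 15.9.

15.9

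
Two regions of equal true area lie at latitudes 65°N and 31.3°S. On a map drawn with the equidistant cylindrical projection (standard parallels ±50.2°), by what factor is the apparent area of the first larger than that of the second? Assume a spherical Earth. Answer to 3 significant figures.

In the equirectangular projection with standard parallel φ₀ = 50.2° (x = Rλ cos φ₀, y = Rφ), meridians are true-scale (h = 1) and the parallel scale is k = cos φ₀ / cos φ.
Areal scale at 65°: h·k = 1.000 × 1.515 = 1.515.
Areal scale at 31.3°: h·k = 1.000 × 0.7491 = 0.7491.
Ratio = 1.515/0.7491 ≈ 2.02.

2.02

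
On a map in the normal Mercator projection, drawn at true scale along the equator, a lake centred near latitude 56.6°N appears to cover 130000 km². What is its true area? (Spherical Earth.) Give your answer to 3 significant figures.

The Mercator projection is conformal; its linear scale factor is the same in every direction and equals sec φ = 1/cos φ.
Areal scale = k² = sec²φ = 1/cos²(56.6°) = 1/0.5505² = 3.300.
True area = apparent / (areal scale) = 130000 / 3.300 ≈ 39400 km².

39400 km²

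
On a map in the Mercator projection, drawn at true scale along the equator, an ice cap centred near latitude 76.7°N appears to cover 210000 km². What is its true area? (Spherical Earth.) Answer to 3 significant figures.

For Mercator, h = k = sec φ (a conformal cylindrical projection has a single point scale, 1/cos φ).
Areal scale = k² = sec²φ = 1/cos²(76.7°) = 1/0.2300² = 18.90.
True area = apparent / (areal scale) = 210000 / 18.90 ≈ 11100 km².

11100 km²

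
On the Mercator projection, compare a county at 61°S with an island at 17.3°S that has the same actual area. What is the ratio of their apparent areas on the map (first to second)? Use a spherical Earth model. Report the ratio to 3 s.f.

Mercator areal scale is sec²φ.
At 61°: sec²(61°) = 1/0.4848² = 4.255.
At 17.3°: sec²(17.3°) = 1/0.9548² = 1.097.
Ratio = 4.255/1.097 = cos²(17.3°)/cos²(61°) ≈ 3.88.

3.88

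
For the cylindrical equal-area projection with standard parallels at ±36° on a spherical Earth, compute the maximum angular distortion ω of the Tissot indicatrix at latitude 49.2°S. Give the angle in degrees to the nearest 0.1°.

24.3°

For cylindrical equal-area with standard parallel φ₀, h = cos φ / cos φ₀ and k = cos φ₀ / cos φ, so h·k = 1.
At 49.2°: h = 0.8077, k = 1.238; principal scales a = 1.238, b = 0.8077.
sin(ω/2) = (a − b)/(a + b) = 0.4305/2.046 = 0.2104, so ω = 2 arcsin(0.2104) ≈ 24.3°.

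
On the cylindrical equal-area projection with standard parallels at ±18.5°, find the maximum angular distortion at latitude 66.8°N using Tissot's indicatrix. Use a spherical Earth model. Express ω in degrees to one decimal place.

For cylindrical equal-area with standard parallel φ₀, h = cos φ / cos φ₀ and k = cos φ₀ / cos φ, so h·k = 1.
At 66.8°: h = 0.4154, k = 2.407; principal scales a = 2.407, b = 0.4154.
sin(ω/2) = (a − b)/(a + b) = 1.992/2.823 = 0.7057, so ω = 2 arcsin(0.7057) ≈ 89.8°.

89.8°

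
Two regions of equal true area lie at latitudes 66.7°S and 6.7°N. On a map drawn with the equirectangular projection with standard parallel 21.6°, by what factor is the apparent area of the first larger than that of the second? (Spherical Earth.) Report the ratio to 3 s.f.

2.51

In the equirectangular projection with standard parallel φ₀ = 21.6° (x = Rλ cos φ₀, y = Rφ), meridians are true-scale (h = 1) and the parallel scale is k = cos φ₀ / cos φ.
Areal scale at 66.7°: h·k = 1.000 × 2.351 = 2.351.
Areal scale at 6.7°: h·k = 1.000 × 0.9362 = 0.9362.
Ratio = 2.351/0.9362 ≈ 2.51.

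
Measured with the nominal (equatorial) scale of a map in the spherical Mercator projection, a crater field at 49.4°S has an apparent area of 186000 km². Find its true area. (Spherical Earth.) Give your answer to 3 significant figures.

For Mercator, h = k = sec φ (a conformal cylindrical projection has a single point scale, 1/cos φ).
Areal scale = k² = sec²φ = 1/cos²(49.4°) = 1/0.6508² = 2.361.
True area = apparent / (areal scale) = 186000 / 2.361 ≈ 78800 km².

78800 km²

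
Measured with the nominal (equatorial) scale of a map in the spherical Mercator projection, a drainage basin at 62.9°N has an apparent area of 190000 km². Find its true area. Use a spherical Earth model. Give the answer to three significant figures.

39400 km²

Mercator is conformal, so the point scale is isotropic: h = k = sec φ = 1/cos φ.
Areal scale = k² = sec²φ = 1/cos²(62.9°) = 1/0.4555² = 4.819.
True area = apparent / (areal scale) = 190000 / 4.819 ≈ 39400 km².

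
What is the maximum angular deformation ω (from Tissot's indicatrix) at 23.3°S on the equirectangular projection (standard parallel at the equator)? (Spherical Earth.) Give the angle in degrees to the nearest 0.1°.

Plate carrée maps x = Rλ, y = Rφ. The meridian scale is h = 1 and the parallel scale is k = 1/cos φ = sec φ.
At 23.3°: h = 1.000, k = 1.089; principal scales a = 1.089, b = 1.000.
sin(ω/2) = (a − b)/(a + b) = 0.08880/2.089 = 0.04251, so ω = 2 arcsin(0.04251) ≈ 4.9°.

4.9°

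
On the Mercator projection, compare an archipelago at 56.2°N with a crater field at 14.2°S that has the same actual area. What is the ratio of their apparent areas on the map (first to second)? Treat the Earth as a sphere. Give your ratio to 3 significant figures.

3.04

On Mercator, area is exaggerated by sec²φ = 1/cos²φ.
At 56.2°: sec²(56.2°) = 1/0.5563² = 3.231.
At 14.2°: sec²(14.2°) = 1/0.9694² = 1.064.
Ratio = 3.231/1.064 = cos²(14.2°)/cos²(56.2°) ≈ 3.04.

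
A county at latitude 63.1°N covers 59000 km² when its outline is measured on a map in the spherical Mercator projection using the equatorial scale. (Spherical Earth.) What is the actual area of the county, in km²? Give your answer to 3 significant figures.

12100 km²

Mercator is conformal, so the point scale is isotropic: h = k = sec φ = 1/cos φ.
Areal scale = k² = sec²φ = 1/cos²(63.1°) = 1/0.4524² = 4.885.
True area = apparent / (areal scale) = 59000 / 4.885 ≈ 12100 km².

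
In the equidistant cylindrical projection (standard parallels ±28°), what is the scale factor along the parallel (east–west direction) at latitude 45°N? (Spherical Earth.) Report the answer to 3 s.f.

1.25

With standard parallel φ₀ = 28°, the equirectangular projection gives x = Rλ cos φ₀, y = Rφ, so h = 1 and k = cos 28° / cos φ.
k = cos 28° / cos 45° = 0.8829/0.7071 = 1.249.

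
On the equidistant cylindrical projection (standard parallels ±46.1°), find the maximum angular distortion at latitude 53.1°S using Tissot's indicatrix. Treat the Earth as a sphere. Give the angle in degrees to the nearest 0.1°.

The equidistant cylindrical projection with φ₀ = 46.1° has h = 1 (meridians true) and k = cos φ₀ / cos φ along parallels.
At 53.1°: h = 1.000, k = 1.155; principal scales a = 1.155, b = 1.000.
sin(ω/2) = (a − b)/(a + b) = 0.1549/2.155 = 0.07187, so ω = 2 arcsin(0.07187) ≈ 8.2°.

8.2°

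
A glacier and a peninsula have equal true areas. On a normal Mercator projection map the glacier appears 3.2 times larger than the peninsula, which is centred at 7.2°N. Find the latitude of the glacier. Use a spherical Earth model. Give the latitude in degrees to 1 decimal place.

56.3°

Mercator areal scale is sec²φ, so apparent-area ratio = sec²φ₁ / sec²φ₂ = cos²φ₂ / cos²φ₁.
cos²φ₂ / cos²φ₁ = 3.2  ⇒  cos φ₁ = cos 7.2° / √3.2 = 0.9921/1.789 = 0.5546.
φ₁ = arccos(0.5546) ≈ 56.3°.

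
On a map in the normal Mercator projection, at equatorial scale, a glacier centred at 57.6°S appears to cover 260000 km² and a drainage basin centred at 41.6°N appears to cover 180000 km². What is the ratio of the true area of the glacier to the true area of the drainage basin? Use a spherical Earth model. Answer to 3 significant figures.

Mercator's areal exaggeration is sec²φ; hence true area = (apparent area) · cos²φ.
True area of glacier: 260000 × cos²(57.6°) = 260000 × 0.2871 = 74650 km².
True area of drainage basin: 180000 × cos²(41.6°) = 180000 × 0.5592 = 100700 km².
Ratio = 74650 / 100700 ≈ 0.742.

0.742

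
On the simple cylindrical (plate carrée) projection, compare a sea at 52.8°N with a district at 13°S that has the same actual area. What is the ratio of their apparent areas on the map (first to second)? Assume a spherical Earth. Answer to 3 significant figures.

Plate carrée maps x = Rλ, y = Rφ. The meridian scale is h = 1 and the parallel scale is k = 1/cos φ = sec φ.
Areal scale at 52.8°: h·k = 1.000 × 1.654 = 1.654.
Areal scale at 13°: h·k = 1.000 × 1.026 = 1.026.
Ratio = 1.654/1.026 ≈ 1.61.

1.61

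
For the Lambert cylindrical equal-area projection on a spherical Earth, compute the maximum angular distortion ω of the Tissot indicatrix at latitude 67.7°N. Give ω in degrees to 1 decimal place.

The Lambert cylindrical equal-area projection is the cylindrical equal-area projection with its standard parallel at the equator (φ₀ = 0). A cylindrical equal-area projection with standard parallel φ₀ has meridian scale h = cos φ / cos φ₀ and parallel scale k = cos φ₀ / cos φ (so areas are preserved, h·k = 1).
At 67.7°: h = 0.3795, k = 2.635; principal scales a = 2.635, b = 0.3795.
sin(ω/2) = (a − b)/(a + b) = 2.256/3.015 = 0.7483, so ω = 2 arcsin(0.7483) ≈ 96.9°.

96.9°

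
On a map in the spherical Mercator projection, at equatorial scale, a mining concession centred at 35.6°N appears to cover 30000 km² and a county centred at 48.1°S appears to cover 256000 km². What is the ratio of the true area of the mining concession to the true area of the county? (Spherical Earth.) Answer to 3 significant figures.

Mercator's areal exaggeration is sec²φ; hence true area = (apparent area) · cos²φ.
True area of mining concession: 30000 × cos²(35.6°) = 30000 × 0.6611 = 19830 km².
True area of county: 256000 × cos²(48.1°) = 256000 × 0.4460 = 114200 km².
Ratio = 19830 / 114200 ≈ 0.174.

0.174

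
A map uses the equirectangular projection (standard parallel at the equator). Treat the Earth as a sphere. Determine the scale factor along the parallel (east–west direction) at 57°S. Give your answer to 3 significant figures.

For the equirectangular projection with φ₀ = 0 (plate carrée), h = 1 along meridians and k = sec φ along parallels.
k = 1/cos 57° = 1/0.5446 = 1.836.

1.84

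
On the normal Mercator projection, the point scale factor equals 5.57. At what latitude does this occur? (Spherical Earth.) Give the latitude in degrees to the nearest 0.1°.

Mercator scale is k = sec φ = 1/cos φ.
1/cos φ = 5.57  ⇒  cos φ = 0.1795  ⇒  φ = arccos(0.1795) ≈ 79.7°.

79.7°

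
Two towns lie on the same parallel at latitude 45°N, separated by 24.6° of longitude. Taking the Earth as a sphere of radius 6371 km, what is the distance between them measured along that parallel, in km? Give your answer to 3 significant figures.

1930 km

Arc length along a parallel = R cos φ · Δλ (with Δλ in radians).
= 6371 × cos 45° × (24.6° × π/180) = 6371 × 0.7071 × 0.4294 ≈ 1930 km.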